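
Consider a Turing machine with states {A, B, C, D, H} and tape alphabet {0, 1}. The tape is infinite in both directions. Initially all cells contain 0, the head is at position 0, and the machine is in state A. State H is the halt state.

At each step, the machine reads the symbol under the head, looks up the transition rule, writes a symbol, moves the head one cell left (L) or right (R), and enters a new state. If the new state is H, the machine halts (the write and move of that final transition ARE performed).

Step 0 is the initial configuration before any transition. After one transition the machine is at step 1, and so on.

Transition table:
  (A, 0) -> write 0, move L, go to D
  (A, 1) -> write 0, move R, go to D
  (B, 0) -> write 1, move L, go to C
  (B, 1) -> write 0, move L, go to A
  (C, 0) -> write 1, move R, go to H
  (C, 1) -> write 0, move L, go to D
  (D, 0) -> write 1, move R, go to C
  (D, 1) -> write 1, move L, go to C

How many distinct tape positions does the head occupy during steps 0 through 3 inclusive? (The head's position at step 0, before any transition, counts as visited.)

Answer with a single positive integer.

Answer: 3

Derivation:
Step 1: in state A at pos 0, read 0 -> (A,0)->write 0,move L,goto D. Now: state=D, head=-1, tape[-2..1]=0000 (head:  ^)
Step 2: in state D at pos -1, read 0 -> (D,0)->write 1,move R,goto C. Now: state=C, head=0, tape[-2..1]=0100 (head:   ^)
Step 3: in state C at pos 0, read 0 -> (C,0)->write 1,move R,goto H. Now: state=H, head=1, tape[-2..2]=01100 (head:    ^)
Head positions at steps 0..3: starting at 0, distinct positions visited = {-1, 0, 1} -> 3 position(s)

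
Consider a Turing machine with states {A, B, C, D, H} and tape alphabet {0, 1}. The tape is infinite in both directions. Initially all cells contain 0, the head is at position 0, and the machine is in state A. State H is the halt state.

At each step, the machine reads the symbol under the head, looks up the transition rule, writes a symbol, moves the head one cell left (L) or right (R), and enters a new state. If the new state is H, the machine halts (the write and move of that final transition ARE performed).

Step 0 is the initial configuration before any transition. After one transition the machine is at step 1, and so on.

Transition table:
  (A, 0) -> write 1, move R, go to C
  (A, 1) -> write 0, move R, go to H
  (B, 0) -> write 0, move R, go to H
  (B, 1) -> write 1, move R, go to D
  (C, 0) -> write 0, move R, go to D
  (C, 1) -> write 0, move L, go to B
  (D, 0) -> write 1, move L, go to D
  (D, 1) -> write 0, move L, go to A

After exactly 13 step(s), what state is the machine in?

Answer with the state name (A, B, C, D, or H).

Answer: D

Derivation:
Step 1: in state A at pos 0, read 0 -> (A,0)->write 1,move R,goto C. Now: state=C, head=1, tape[-1..2]=0100 (head:   ^)
Step 2: in state C at pos 1, read 0 -> (C,0)->write 0,move R,goto D. Now: state=D, head=2, tape[-1..3]=01000 (head:    ^)
Step 3: in state D at pos 2, read 0 -> (D,0)->write 1,move L,goto D. Now: state=D, head=1, tape[-1..3]=01010 (head:   ^)
Step 4: in state D at pos 1, read 0 -> (D,0)->write 1,move L,goto D. Now: state=D, head=0, tape[-1..3]=01110 (head:  ^)
Step 5: in state D at pos 0, read 1 -> (D,1)->write 0,move L,goto A. Now: state=A, head=-1, tape[-2..3]=000110 (head:  ^)
Step 6: in state A at pos -1, read 0 -> (A,0)->write 1,move R,goto C. Now: state=C, head=0, tape[-2..3]=010110 (head:   ^)
Step 7: in state C at pos 0, read 0 -> (C,0)->write 0,move R,goto D. Now: state=D, head=1, tape[-2..3]=010110 (head:    ^)
Step 8: in state D at pos 1, read 1 -> (D,1)->write 0,move L,goto A. Now: state=A, head=0, tape[-2..3]=010010 (head:   ^)
Step 9: in state A at pos 0, read 0 -> (A,0)->write 1,move R,goto C. Now: state=C, head=1, tape[-2..3]=011010 (head:    ^)
Step 10: in state C at pos 1, read 0 -> (C,0)->write 0,move R,goto D. Now: state=D, head=2, tape[-2..3]=011010 (head:     ^)
Step 11: in state D at pos 2, read 1 -> (D,1)->write 0,move L,goto A. Now: state=A, head=1, tape[-2..3]=011000 (head:    ^)
Step 12: in state A at pos 1, read 0 -> (A,0)->write 1,move R,goto C. Now: state=C, head=2, tape[-2..3]=011100 (head:     ^)
Step 13: in state C at pos 2, read 0 -> (C,0)->write 0,move R,goto D. Now: state=D, head=3, tape[-2..4]=0111000 (head:      ^)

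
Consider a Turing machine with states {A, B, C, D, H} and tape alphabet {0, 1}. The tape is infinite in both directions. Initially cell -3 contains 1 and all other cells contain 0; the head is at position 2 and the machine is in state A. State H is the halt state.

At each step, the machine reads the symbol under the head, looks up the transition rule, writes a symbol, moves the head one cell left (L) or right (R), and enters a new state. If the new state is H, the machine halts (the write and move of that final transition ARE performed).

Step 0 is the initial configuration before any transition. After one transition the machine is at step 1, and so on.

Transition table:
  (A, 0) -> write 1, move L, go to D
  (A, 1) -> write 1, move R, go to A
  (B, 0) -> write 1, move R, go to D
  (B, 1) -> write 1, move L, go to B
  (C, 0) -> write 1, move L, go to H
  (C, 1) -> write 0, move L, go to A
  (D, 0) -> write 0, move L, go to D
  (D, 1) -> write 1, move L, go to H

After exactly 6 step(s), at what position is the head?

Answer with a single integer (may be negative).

Step 1: in state A at pos 2, read 0 -> (A,0)->write 1,move L,goto D. Now: state=D, head=1, tape[-4..3]=01000010 (head:      ^)
Step 2: in state D at pos 1, read 0 -> (D,0)->write 0,move L,goto D. Now: state=D, head=0, tape[-4..3]=01000010 (head:     ^)
Step 3: in state D at pos 0, read 0 -> (D,0)->write 0,move L,goto D. Now: state=D, head=-1, tape[-4..3]=01000010 (head:    ^)
Step 4: in state D at pos -1, read 0 -> (D,0)->write 0,move L,goto D. Now: state=D, head=-2, tape[-4..3]=01000010 (head:   ^)
Step 5: in state D at pos -2, read 0 -> (D,0)->write 0,move L,goto D. Now: state=D, head=-3, tape[-4..3]=01000010 (head:  ^)
Step 6: in state D at pos -3, read 1 -> (D,1)->write 1,move L,goto H. Now: state=H, head=-4, tape[-5..3]=001000010 (head:  ^)

Answer: -4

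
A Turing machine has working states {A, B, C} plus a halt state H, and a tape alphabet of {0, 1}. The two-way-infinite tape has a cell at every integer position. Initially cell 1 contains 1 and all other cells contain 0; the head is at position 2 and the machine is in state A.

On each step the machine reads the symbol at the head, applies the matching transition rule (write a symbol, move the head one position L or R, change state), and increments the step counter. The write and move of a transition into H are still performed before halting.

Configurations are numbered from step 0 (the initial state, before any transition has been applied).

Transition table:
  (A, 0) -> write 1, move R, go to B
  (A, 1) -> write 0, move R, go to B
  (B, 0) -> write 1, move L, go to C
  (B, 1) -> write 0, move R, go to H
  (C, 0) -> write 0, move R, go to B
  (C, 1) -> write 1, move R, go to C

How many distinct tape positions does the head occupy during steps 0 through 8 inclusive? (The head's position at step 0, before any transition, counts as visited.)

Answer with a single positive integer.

Step 1: in state A at pos 2, read 0 -> (A,0)->write 1,move R,goto B. Now: state=B, head=3, tape[0..4]=01100 (head:    ^)
Step 2: in state B at pos 3, read 0 -> (B,0)->write 1,move L,goto C. Now: state=C, head=2, tape[0..4]=01110 (head:   ^)
Step 3: in state C at pos 2, read 1 -> (C,1)->write 1,move R,goto C. Now: state=C, head=3, tape[0..4]=01110 (head:    ^)
Step 4: in state C at pos 3, read 1 -> (C,1)->write 1,move R,goto C. Now: state=C, head=4, tape[0..5]=011100 (head:     ^)
Step 5: in state C at pos 4, read 0 -> (C,0)->write 0,move R,goto B. Now: state=B, head=5, tape[0..6]=0111000 (head:      ^)
Step 6: in state B at pos 5, read 0 -> (B,0)->write 1,move L,goto C. Now: state=C, head=4, tape[0..6]=0111010 (head:     ^)
Step 7: in state C at pos 4, read 0 -> (C,0)->write 0,move R,goto B. Now: state=B, head=5, tape[0..6]=0111010 (head:      ^)
Step 8: in state B at pos 5, read 1 -> (B,1)->write 0,move R,goto H. Now: state=H, head=6, tape[0..7]=01110000 (head:       ^)
Head positions at steps 0..8: starting at 2, distinct positions visited = {2, 3, 4, 5, 6} -> 5 position(s)

Answer: 5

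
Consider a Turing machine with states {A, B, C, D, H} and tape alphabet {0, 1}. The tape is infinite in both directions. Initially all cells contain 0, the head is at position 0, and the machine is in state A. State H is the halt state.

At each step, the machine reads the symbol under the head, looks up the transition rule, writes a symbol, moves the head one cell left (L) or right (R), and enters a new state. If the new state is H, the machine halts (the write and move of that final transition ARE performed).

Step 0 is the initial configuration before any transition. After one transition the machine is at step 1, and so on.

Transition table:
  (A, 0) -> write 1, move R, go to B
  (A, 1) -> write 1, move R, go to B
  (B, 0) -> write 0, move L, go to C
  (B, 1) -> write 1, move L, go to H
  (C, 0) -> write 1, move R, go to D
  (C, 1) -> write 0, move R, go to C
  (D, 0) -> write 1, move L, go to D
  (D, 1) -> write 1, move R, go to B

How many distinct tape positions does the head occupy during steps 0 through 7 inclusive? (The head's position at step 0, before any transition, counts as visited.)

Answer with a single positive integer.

Answer: 3

Derivation:
Step 1: in state A at pos 0, read 0 -> (A,0)->write 1,move R,goto B. Now: state=B, head=1, tape[-1..2]=0100 (head:   ^)
Step 2: in state B at pos 1, read 0 -> (B,0)->write 0,move L,goto C. Now: state=C, head=0, tape[-1..2]=0100 (head:  ^)
Step 3: in state C at pos 0, read 1 -> (C,1)->write 0,move R,goto C. Now: state=C, head=1, tape[-1..2]=0000 (head:   ^)
Step 4: in state C at pos 1, read 0 -> (C,0)->write 1,move R,goto D. Now: state=D, head=2, tape[-1..3]=00100 (head:    ^)
Step 5: in state D at pos 2, read 0 -> (D,0)->write 1,move L,goto D. Now: state=D, head=1, tape[-1..3]=00110 (head:   ^)
Step 6: in state D at pos 1, read 1 -> (D,1)->write 1,move R,goto B. Now: state=B, head=2, tape[-1..3]=00110 (head:    ^)
Step 7: in state B at pos 2, read 1 -> (B,1)->write 1,move L,goto H. Now: state=H, head=1, tape[-1..3]=00110 (head:   ^)
Head positions at steps 0..7: starting at 0, distinct positions visited = {0, 1, 2} -> 3 position(s)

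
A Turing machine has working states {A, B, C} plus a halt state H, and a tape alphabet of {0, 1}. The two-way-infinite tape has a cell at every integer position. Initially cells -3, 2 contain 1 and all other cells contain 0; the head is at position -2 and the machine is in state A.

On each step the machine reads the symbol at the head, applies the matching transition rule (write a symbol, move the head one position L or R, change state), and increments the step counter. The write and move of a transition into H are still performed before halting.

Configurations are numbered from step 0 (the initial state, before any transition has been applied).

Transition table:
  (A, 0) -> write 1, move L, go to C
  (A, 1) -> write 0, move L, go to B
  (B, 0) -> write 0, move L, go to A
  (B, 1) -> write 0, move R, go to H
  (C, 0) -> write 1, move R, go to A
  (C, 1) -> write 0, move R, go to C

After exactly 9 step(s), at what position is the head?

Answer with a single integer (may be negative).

Step 1: in state A at pos -2, read 0 -> (A,0)->write 1,move L,goto C. Now: state=C, head=-3, tape[-4..3]=01100010 (head:  ^)
Step 2: in state C at pos -3, read 1 -> (C,1)->write 0,move R,goto C. Now: state=C, head=-2, tape[-4..3]=00100010 (head:   ^)
Step 3: in state C at pos -2, read 1 -> (C,1)->write 0,move R,goto C. Now: state=C, head=-1, tape[-4..3]=00000010 (head:    ^)
Step 4: in state C at pos -1, read 0 -> (C,0)->write 1,move R,goto A. Now: state=A, head=0, tape[-4..3]=00010010 (head:     ^)
Step 5: in state A at pos 0, read 0 -> (A,0)->write 1,move L,goto C. Now: state=C, head=-1, tape[-4..3]=00011010 (head:    ^)
Step 6: in state C at pos -1, read 1 -> (C,1)->write 0,move R,goto C. Now: state=C, head=0, tape[-4..3]=00001010 (head:     ^)
Step 7: in state C at pos 0, read 1 -> (C,1)->write 0,move R,goto C. Now: state=C, head=1, tape[-4..3]=00000010 (head:      ^)
Step 8: in state C at pos 1, read 0 -> (C,0)->write 1,move R,goto A. Now: state=A, head=2, tape[-4..3]=00000110 (head:       ^)
Step 9: in state A at pos 2, read 1 -> (A,1)->write 0,move L,goto B. Now: state=B, head=1, tape[-4..3]=00000100 (head:      ^)

Answer: 1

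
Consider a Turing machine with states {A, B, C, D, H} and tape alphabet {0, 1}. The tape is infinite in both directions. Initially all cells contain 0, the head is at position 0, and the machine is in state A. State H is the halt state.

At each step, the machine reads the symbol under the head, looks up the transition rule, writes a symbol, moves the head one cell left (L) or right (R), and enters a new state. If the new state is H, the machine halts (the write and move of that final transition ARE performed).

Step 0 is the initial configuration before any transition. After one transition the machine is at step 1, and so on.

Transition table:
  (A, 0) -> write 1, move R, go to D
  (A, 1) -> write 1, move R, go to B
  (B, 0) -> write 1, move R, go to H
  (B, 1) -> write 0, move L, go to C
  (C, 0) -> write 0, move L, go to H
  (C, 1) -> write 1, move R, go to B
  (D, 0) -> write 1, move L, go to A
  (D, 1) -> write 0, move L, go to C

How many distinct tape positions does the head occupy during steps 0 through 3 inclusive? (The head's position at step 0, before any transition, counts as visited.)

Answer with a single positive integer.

Answer: 2

Derivation:
Step 1: in state A at pos 0, read 0 -> (A,0)->write 1,move R,goto D. Now: state=D, head=1, tape[-1..2]=0100 (head:   ^)
Step 2: in state D at pos 1, read 0 -> (D,0)->write 1,move L,goto A. Now: state=A, head=0, tape[-1..2]=0110 (head:  ^)
Step 3: in state A at pos 0, read 1 -> (A,1)->write 1,move R,goto B. Now: state=B, head=1, tape[-1..2]=0110 (head:   ^)
Head positions at steps 0..3: starting at 0, distinct positions visited = {0, 1} -> 2 position(s)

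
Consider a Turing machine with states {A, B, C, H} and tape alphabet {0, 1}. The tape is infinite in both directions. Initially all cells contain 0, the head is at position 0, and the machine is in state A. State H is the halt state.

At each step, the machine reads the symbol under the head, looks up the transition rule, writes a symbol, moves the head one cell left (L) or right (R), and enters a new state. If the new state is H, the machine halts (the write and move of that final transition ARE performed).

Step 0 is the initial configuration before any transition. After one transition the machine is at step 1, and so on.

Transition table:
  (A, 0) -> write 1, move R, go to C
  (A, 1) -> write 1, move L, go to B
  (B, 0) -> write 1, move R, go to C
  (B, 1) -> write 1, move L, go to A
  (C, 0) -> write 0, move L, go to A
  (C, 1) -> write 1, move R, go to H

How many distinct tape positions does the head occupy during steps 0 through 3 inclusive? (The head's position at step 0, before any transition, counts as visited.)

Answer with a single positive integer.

Answer: 3

Derivation:
Step 1: in state A at pos 0, read 0 -> (A,0)->write 1,move R,goto C. Now: state=C, head=1, tape[-1..2]=0100 (head:   ^)
Step 2: in state C at pos 1, read 0 -> (C,0)->write 0,move L,goto A. Now: state=A, head=0, tape[-1..2]=0100 (head:  ^)
Step 3: in state A at pos 0, read 1 -> (A,1)->write 1,move L,goto B. Now: state=B, head=-1, tape[-2..2]=00100 (head:  ^)
Head positions at steps 0..3: starting at 0, distinct positions visited = {-1, 0, 1} -> 3 position(s)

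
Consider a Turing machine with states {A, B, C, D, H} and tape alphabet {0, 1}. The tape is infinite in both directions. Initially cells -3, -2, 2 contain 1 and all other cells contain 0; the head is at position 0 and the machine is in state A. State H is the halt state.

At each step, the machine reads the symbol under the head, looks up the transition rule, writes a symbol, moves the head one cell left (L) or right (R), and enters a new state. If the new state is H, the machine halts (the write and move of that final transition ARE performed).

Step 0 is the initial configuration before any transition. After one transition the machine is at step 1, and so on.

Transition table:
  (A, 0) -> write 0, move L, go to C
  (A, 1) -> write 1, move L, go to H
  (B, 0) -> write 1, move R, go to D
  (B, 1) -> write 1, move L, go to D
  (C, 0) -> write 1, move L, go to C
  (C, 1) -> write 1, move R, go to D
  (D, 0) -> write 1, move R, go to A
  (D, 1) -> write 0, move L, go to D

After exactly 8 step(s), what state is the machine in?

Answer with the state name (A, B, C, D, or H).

Step 1: in state A at pos 0, read 0 -> (A,0)->write 0,move L,goto C. Now: state=C, head=-1, tape[-4..3]=01100010 (head:    ^)
Step 2: in state C at pos -1, read 0 -> (C,0)->write 1,move L,goto C. Now: state=C, head=-2, tape[-4..3]=01110010 (head:   ^)
Step 3: in state C at pos -2, read 1 -> (C,1)->write 1,move R,goto D. Now: state=D, head=-1, tape[-4..3]=01110010 (head:    ^)
Step 4: in state D at pos -1, read 1 -> (D,1)->write 0,move L,goto D. Now: state=D, head=-2, tape[-4..3]=01100010 (head:   ^)
Step 5: in state D at pos -2, read 1 -> (D,1)->write 0,move L,goto D. Now: state=D, head=-3, tape[-4..3]=01000010 (head:  ^)
Step 6: in state D at pos -3, read 1 -> (D,1)->write 0,move L,goto D. Now: state=D, head=-4, tape[-5..3]=000000010 (head:  ^)
Step 7: in state D at pos -4, read 0 -> (D,0)->write 1,move R,goto A. Now: state=A, head=-3, tape[-5..3]=010000010 (head:   ^)
Step 8: in state A at pos -3, read 0 -> (A,0)->write 0,move L,goto C. Now: state=C, head=-4, tape[-5..3]=010000010 (head:  ^)

Answer: C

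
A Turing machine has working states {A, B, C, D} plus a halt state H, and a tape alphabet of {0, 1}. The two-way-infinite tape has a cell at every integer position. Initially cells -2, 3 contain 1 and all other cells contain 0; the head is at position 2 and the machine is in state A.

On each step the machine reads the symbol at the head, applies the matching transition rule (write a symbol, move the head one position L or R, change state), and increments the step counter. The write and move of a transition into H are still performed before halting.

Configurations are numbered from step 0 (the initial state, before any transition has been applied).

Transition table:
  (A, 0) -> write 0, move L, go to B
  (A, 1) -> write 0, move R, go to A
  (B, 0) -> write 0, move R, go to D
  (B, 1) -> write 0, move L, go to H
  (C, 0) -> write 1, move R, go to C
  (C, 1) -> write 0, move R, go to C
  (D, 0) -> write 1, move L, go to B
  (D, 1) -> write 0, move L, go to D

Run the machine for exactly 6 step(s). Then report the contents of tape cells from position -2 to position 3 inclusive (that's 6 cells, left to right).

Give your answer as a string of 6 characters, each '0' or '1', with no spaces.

Answer: 100101

Derivation:
Step 1: in state A at pos 2, read 0 -> (A,0)->write 0,move L,goto B. Now: state=B, head=1, tape[-3..4]=01000010 (head:     ^)
Step 2: in state B at pos 1, read 0 -> (B,0)->write 0,move R,goto D. Now: state=D, head=2, tape[-3..4]=01000010 (head:      ^)
Step 3: in state D at pos 2, read 0 -> (D,0)->write 1,move L,goto B. Now: state=B, head=1, tape[-3..4]=01000110 (head:     ^)
Step 4: in state B at pos 1, read 0 -> (B,0)->write 0,move R,goto D. Now: state=D, head=2, tape[-3..4]=01000110 (head:      ^)
Step 5: in state D at pos 2, read 1 -> (D,1)->write 0,move L,goto D. Now: state=D, head=1, tape[-3..4]=01000010 (head:     ^)
Step 6: in state D at pos 1, read 0 -> (D,0)->write 1,move L,goto B. Now: state=B, head=0, tape[-3..4]=01001010 (head:    ^)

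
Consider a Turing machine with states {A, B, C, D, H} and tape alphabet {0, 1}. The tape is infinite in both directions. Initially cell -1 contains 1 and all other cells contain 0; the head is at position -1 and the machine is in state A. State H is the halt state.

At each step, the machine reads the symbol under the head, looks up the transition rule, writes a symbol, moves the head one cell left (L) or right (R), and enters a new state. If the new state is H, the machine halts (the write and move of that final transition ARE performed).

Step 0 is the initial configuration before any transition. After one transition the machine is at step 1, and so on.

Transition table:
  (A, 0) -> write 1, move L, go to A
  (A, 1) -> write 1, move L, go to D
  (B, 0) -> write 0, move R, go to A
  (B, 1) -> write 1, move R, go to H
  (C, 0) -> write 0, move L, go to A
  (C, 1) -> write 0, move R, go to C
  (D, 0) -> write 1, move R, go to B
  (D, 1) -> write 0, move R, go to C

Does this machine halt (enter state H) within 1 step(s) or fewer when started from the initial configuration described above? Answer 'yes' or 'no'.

Step 1: in state A at pos -1, read 1 -> (A,1)->write 1,move L,goto D. Now: state=D, head=-2, tape[-3..0]=0010 (head:  ^)
After 1 step(s): state = D (not H) -> not halted within 1 -> no

Answer: no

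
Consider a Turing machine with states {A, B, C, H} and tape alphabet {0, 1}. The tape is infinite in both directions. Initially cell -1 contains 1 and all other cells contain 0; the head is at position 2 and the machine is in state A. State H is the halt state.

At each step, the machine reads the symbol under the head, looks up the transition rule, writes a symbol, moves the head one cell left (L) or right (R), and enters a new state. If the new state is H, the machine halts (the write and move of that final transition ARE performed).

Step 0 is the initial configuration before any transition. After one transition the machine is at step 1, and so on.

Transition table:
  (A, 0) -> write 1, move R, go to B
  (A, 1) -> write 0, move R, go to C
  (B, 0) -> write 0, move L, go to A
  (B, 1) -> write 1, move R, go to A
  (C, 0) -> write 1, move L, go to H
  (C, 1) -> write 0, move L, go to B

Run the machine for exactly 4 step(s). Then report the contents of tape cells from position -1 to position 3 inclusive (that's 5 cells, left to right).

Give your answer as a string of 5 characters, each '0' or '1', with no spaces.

Answer: 10001

Derivation:
Step 1: in state A at pos 2, read 0 -> (A,0)->write 1,move R,goto B. Now: state=B, head=3, tape[-2..4]=0100100 (head:      ^)
Step 2: in state B at pos 3, read 0 -> (B,0)->write 0,move L,goto A. Now: state=A, head=2, tape[-2..4]=0100100 (head:     ^)
Step 3: in state A at pos 2, read 1 -> (A,1)->write 0,move R,goto C. Now: state=C, head=3, tape[-2..4]=0100000 (head:      ^)
Step 4: in state C at pos 3, read 0 -> (C,0)->write 1,move L,goto H. Now: state=H, head=2, tape[-2..4]=0100010 (head:     ^)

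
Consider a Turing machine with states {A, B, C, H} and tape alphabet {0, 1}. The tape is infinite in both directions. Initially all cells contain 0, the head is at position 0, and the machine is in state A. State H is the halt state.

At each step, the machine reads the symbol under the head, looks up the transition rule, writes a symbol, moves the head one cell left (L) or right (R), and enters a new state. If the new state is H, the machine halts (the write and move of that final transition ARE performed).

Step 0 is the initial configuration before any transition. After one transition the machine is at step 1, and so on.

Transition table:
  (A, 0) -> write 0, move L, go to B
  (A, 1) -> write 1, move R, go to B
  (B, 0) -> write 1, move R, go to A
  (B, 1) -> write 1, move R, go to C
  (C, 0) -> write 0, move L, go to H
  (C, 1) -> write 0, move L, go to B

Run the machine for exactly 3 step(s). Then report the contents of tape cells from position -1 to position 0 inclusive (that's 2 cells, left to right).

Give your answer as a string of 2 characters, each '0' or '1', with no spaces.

Answer: 10

Derivation:
Step 1: in state A at pos 0, read 0 -> (A,0)->write 0,move L,goto B. Now: state=B, head=-1, tape[-2..1]=0000 (head:  ^)
Step 2: in state B at pos -1, read 0 -> (B,0)->write 1,move R,goto A. Now: state=A, head=0, tape[-2..1]=0100 (head:   ^)
Step 3: in state A at pos 0, read 0 -> (A,0)->write 0,move L,goto B. Now: state=B, head=-1, tape[-2..1]=0100 (head:  ^)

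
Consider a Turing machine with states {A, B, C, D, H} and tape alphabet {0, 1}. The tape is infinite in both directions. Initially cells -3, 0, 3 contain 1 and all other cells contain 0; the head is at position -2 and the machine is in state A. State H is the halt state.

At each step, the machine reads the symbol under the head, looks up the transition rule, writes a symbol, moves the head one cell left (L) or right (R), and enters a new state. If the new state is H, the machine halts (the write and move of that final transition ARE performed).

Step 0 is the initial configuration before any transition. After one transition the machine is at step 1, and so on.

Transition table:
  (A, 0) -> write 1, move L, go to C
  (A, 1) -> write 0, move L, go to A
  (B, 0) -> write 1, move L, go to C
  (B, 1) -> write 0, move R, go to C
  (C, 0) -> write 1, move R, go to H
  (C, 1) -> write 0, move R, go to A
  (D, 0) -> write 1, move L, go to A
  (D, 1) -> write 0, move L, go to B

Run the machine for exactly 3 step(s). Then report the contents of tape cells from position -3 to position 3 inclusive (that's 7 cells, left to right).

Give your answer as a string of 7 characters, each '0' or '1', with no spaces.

Step 1: in state A at pos -2, read 0 -> (A,0)->write 1,move L,goto C. Now: state=C, head=-3, tape[-4..4]=011010010 (head:  ^)
Step 2: in state C at pos -3, read 1 -> (C,1)->write 0,move R,goto A. Now: state=A, head=-2, tape[-4..4]=001010010 (head:   ^)
Step 3: in state A at pos -2, read 1 -> (A,1)->write 0,move L,goto A. Now: state=A, head=-3, tape[-4..4]=000010010 (head:  ^)

Answer: 0001001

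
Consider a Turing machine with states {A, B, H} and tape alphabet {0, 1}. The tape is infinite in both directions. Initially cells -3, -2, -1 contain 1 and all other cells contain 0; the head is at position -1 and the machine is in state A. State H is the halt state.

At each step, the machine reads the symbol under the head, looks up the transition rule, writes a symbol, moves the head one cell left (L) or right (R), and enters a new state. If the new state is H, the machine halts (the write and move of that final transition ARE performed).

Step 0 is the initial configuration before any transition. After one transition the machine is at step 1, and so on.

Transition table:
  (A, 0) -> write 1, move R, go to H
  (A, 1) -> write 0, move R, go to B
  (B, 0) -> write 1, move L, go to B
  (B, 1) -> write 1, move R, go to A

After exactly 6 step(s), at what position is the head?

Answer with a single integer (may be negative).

Step 1: in state A at pos -1, read 1 -> (A,1)->write 0,move R,goto B. Now: state=B, head=0, tape[-4..1]=011000 (head:     ^)
Step 2: in state B at pos 0, read 0 -> (B,0)->write 1,move L,goto B. Now: state=B, head=-1, tape[-4..1]=011010 (head:    ^)
Step 3: in state B at pos -1, read 0 -> (B,0)->write 1,move L,goto B. Now: state=B, head=-2, tape[-4..1]=011110 (head:   ^)
Step 4: in state B at pos -2, read 1 -> (B,1)->write 1,move R,goto A. Now: state=A, head=-1, tape[-4..1]=011110 (head:    ^)
Step 5: in state A at pos -1, read 1 -> (A,1)->write 0,move R,goto B. Now: state=B, head=0, tape[-4..1]=011010 (head:     ^)
Step 6: in state B at pos 0, read 1 -> (B,1)->write 1,move R,goto A. Now: state=A, head=1, tape[-4..2]=0110100 (head:      ^)

Answer: 1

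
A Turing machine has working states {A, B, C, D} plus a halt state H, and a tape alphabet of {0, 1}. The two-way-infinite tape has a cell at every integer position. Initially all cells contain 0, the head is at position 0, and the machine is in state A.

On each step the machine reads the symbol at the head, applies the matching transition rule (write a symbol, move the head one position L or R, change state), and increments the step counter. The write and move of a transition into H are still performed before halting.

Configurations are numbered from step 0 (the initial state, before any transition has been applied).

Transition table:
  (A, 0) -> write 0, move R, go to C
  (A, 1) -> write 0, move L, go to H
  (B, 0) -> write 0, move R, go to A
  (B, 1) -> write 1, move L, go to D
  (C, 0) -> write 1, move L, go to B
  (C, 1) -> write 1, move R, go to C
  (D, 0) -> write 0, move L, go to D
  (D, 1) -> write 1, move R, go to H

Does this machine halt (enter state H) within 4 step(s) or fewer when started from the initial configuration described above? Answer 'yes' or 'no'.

Step 1: in state A at pos 0, read 0 -> (A,0)->write 0,move R,goto C. Now: state=C, head=1, tape[-1..2]=0000 (head:   ^)
Step 2: in state C at pos 1, read 0 -> (C,0)->write 1,move L,goto B. Now: state=B, head=0, tape[-1..2]=0010 (head:  ^)
Step 3: in state B at pos 0, read 0 -> (B,0)->write 0,move R,goto A. Now: state=A, head=1, tape[-1..2]=0010 (head:   ^)
Step 4: in state A at pos 1, read 1 -> (A,1)->write 0,move L,goto H. Now: state=H, head=0, tape[-1..2]=0000 (head:  ^)
State H reached at step 4; 4 <= 4 -> yes

Answer: yes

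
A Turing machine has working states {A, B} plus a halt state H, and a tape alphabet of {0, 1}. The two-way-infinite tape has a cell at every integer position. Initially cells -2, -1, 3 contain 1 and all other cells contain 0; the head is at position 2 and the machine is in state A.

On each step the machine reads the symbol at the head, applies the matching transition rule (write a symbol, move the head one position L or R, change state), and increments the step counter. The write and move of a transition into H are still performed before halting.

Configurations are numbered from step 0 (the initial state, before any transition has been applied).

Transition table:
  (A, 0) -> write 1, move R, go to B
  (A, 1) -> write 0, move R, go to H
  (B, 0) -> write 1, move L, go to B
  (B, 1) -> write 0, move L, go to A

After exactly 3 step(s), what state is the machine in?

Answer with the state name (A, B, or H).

Step 1: in state A at pos 2, read 0 -> (A,0)->write 1,move R,goto B. Now: state=B, head=3, tape[-3..4]=01100110 (head:       ^)
Step 2: in state B at pos 3, read 1 -> (B,1)->write 0,move L,goto A. Now: state=A, head=2, tape[-3..4]=01100100 (head:      ^)
Step 3: in state A at pos 2, read 1 -> (A,1)->write 0,move R,goto H. Now: state=H, head=3, tape[-3..4]=01100000 (head:       ^)

Answer: H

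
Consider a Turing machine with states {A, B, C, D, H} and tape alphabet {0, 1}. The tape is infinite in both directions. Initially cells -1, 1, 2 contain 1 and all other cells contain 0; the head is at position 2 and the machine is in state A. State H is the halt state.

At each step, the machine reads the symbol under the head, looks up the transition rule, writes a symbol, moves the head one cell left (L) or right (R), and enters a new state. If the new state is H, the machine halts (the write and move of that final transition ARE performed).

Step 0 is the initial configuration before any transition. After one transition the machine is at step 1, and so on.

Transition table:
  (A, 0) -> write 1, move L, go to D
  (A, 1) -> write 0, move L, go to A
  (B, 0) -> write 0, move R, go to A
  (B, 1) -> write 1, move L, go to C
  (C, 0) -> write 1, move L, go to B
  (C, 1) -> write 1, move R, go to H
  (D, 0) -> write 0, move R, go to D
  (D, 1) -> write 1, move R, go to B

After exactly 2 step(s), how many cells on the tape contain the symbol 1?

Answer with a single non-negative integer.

Step 1: in state A at pos 2, read 1 -> (A,1)->write 0,move L,goto A. Now: state=A, head=1, tape[-2..3]=010100 (head:    ^)
Step 2: in state A at pos 1, read 1 -> (A,1)->write 0,move L,goto A. Now: state=A, head=0, tape[-2..3]=010000 (head:   ^)
Cells containing 1 after step 2: {-1} -> 1 cell(s)

Answer: 1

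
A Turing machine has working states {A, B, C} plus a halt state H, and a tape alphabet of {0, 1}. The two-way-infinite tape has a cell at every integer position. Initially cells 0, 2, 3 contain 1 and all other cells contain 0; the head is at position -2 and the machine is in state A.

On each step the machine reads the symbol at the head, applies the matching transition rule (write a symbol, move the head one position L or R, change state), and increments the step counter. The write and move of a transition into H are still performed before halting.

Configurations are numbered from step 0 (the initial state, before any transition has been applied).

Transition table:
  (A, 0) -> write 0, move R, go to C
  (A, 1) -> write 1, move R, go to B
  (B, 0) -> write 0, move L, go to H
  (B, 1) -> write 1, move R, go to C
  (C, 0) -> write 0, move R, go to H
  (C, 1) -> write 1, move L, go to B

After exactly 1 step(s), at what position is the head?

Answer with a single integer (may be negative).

Step 1: in state A at pos -2, read 0 -> (A,0)->write 0,move R,goto C. Now: state=C, head=-1, tape[-3..4]=00010110 (head:   ^)

Answer: -1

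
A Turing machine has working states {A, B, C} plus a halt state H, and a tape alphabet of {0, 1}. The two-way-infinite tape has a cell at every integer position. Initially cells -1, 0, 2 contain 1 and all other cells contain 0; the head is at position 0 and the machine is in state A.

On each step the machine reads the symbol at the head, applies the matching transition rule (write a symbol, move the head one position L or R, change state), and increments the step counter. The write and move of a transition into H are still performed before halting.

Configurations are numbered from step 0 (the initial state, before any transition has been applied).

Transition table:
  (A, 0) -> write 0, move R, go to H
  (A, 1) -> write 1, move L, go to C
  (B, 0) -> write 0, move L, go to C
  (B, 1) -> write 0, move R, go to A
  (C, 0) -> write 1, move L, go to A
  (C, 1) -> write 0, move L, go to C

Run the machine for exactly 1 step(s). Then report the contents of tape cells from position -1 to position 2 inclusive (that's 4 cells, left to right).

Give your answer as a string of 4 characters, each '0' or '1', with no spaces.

Step 1: in state A at pos 0, read 1 -> (A,1)->write 1,move L,goto C. Now: state=C, head=-1, tape[-2..3]=011010 (head:  ^)

Answer: 1101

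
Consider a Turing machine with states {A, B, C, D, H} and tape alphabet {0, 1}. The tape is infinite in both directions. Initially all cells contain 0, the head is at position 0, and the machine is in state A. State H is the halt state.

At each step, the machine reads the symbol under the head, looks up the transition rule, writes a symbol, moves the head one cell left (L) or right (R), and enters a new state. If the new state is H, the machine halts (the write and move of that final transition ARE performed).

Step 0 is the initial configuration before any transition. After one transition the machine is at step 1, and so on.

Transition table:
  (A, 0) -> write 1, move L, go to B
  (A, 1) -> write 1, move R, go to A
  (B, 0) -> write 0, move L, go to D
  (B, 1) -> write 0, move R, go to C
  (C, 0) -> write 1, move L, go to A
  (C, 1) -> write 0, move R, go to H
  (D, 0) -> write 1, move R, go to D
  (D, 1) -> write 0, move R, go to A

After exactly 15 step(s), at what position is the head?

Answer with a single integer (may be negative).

Answer: -1

Derivation:
Step 1: in state A at pos 0, read 0 -> (A,0)->write 1,move L,goto B. Now: state=B, head=-1, tape[-2..1]=0010 (head:  ^)
Step 2: in state B at pos -1, read 0 -> (B,0)->write 0,move L,goto D. Now: state=D, head=-2, tape[-3..1]=00010 (head:  ^)
Step 3: in state D at pos -2, read 0 -> (D,0)->write 1,move R,goto D. Now: state=D, head=-1, tape[-3..1]=01010 (head:   ^)
Step 4: in state D at pos -1, read 0 -> (D,0)->write 1,move R,goto D. Now: state=D, head=0, tape[-3..1]=01110 (head:    ^)
Step 5: in state D at pos 0, read 1 -> (D,1)->write 0,move R,goto A. Now: state=A, head=1, tape[-3..2]=011000 (head:     ^)
Step 6: in state A at pos 1, read 0 -> (A,0)->write 1,move L,goto B. Now: state=B, head=0, tape[-3..2]=011010 (head:    ^)
Step 7: in state B at pos 0, read 0 -> (B,0)->write 0,move L,goto D. Now: state=D, head=-1, tape[-3..2]=011010 (head:   ^)
Step 8: in state D at pos -1, read 1 -> (D,1)->write 0,move R,goto A. Now: state=A, head=0, tape[-3..2]=010010 (head:    ^)
Step 9: in state A at pos 0, read 0 -> (A,0)->write 1,move L,goto B. Now: state=B, head=-1, tape[-3..2]=010110 (head:   ^)
Step 10: in state B at pos -1, read 0 -> (B,0)->write 0,move L,goto D. Now: state=D, head=-2, tape[-3..2]=010110 (head:  ^)
Step 11: in state D at pos -2, read 1 -> (D,1)->write 0,move R,goto A. Now: state=A, head=-1, tape[-3..2]=000110 (head:   ^)
Step 12: in state A at pos -1, read 0 -> (A,0)->write 1,move L,goto B. Now: state=B, head=-2, tape[-3..2]=001110 (head:  ^)
Step 13: in state B at pos -2, read 0 -> (B,0)->write 0,move L,goto D. Now: state=D, head=-3, tape[-4..2]=0001110 (head:  ^)
Step 14: in state D at pos -3, read 0 -> (D,0)->write 1,move R,goto D. Now: state=D, head=-2, tape[-4..2]=0101110 (head:   ^)
Step 15: in state D at pos -2, read 0 -> (D,0)->write 1,move R,goto D. Now: state=D, head=-1, tape[-4..2]=0111110 (head:    ^)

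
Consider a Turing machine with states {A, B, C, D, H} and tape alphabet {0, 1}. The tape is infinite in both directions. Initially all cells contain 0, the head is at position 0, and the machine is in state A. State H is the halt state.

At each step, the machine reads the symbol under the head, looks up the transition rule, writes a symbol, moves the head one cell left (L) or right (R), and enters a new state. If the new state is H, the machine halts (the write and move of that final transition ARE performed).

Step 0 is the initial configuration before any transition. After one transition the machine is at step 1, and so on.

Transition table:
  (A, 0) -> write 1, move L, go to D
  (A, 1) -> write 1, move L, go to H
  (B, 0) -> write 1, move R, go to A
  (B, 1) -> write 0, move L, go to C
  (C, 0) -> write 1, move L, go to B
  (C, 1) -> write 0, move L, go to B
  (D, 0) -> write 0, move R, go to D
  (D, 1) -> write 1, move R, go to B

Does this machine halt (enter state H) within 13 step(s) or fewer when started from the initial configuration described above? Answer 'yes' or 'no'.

Answer: yes

Derivation:
Step 1: in state A at pos 0, read 0 -> (A,0)->write 1,move L,goto D. Now: state=D, head=-1, tape[-2..1]=0010 (head:  ^)
Step 2: in state D at pos -1, read 0 -> (D,0)->write 0,move R,goto D. Now: state=D, head=0, tape[-2..1]=0010 (head:   ^)
Step 3: in state D at pos 0, read 1 -> (D,1)->write 1,move R,goto B. Now: state=B, head=1, tape[-2..2]=00100 (head:    ^)
Step 4: in state B at pos 1, read 0 -> (B,0)->write 1,move R,goto A. Now: state=A, head=2, tape[-2..3]=001100 (head:     ^)
Step 5: in state A at pos 2, read 0 -> (A,0)->write 1,move L,goto D. Now: state=D, head=1, tape[-2..3]=001110 (head:    ^)
Step 6: in state D at pos 1, read 1 -> (D,1)->write 1,move R,goto B. Now: state=B, head=2, tape[-2..3]=001110 (head:     ^)
Step 7: in state B at pos 2, read 1 -> (B,1)->write 0,move L,goto C. Now: state=C, head=1, tape[-2..3]=001100 (head:    ^)
Step 8: in state C at pos 1, read 1 -> (C,1)->write 0,move L,goto B. Now: state=B, head=0, tape[-2..3]=001000 (head:   ^)
Step 9: in state B at pos 0, read 1 -> (B,1)->write 0,move L,goto C. Now: state=C, head=-1, tape[-2..3]=000000 (head:  ^)
Step 10: in state C at pos -1, read 0 -> (C,0)->write 1,move L,goto B. Now: state=B, head=-2, tape[-3..3]=0010000 (head:  ^)
Step 11: in state B at pos -2, read 0 -> (B,0)->write 1,move R,goto A. Now: state=A, head=-1, tape[-3..3]=0110000 (head:   ^)
Step 12: in state A at pos -1, read 1 -> (A,1)->write 1,move L,goto H. Now: state=H, head=-2, tape[-3..3]=0110000 (head:  ^)
State H reached at step 12; 12 <= 13 -> yes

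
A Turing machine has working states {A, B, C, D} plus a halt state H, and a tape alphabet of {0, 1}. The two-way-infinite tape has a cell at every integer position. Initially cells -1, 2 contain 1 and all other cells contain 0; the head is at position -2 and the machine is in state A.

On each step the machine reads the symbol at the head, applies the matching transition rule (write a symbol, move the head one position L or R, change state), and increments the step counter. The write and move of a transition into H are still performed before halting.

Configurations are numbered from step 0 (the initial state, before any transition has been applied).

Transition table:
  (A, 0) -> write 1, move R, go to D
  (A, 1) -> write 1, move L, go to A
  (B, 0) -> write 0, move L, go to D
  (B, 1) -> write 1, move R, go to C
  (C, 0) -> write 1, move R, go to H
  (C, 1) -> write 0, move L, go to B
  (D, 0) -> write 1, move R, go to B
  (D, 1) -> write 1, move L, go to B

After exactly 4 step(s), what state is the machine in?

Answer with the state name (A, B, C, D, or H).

Answer: B

Derivation:
Step 1: in state A at pos -2, read 0 -> (A,0)->write 1,move R,goto D. Now: state=D, head=-1, tape[-3..3]=0110010 (head:   ^)
Step 2: in state D at pos -1, read 1 -> (D,1)->write 1,move L,goto B. Now: state=B, head=-2, tape[-3..3]=0110010 (head:  ^)
Step 3: in state B at pos -2, read 1 -> (B,1)->write 1,move R,goto C. Now: state=C, head=-1, tape[-3..3]=0110010 (head:   ^)
Step 4: in state C at pos -1, read 1 -> (C,1)->write 0,move L,goto B. Now: state=B, head=-2, tape[-3..3]=0100010 (head:  ^)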